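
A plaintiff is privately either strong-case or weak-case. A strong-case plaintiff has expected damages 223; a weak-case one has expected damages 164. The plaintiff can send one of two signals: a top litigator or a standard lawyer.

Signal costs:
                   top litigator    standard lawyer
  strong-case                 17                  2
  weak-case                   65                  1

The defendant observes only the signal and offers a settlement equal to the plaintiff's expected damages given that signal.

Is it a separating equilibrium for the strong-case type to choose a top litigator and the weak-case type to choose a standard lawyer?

Under separation the defendant infers type exactly: top litigator → strong-case (pays 223), standard lawyer → weak-case (pays 164).
Strong-case: top litigator gives 223 − 17 = 206; standard lawyer gives 164 − 2 = 162. No deviation. ✓
Weak-case: standard lawyer gives 164 − 1 = 163; top litigator gives 223 − 65 = 158. No deviation. ✓
Both incentive constraints hold.

Yes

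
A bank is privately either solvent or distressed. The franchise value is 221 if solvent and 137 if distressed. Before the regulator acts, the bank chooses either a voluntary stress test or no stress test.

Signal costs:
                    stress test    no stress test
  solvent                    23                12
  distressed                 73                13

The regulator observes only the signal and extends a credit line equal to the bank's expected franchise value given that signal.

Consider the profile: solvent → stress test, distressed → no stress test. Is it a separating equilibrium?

If types separate, stress test earns payment 221 and no stress test earns 137.
Solvent: stress test gives 221 − 23 = 198; no stress test gives 137 − 12 = 125. No deviation. ✓
Distressed: no stress test gives 137 − 13 = 124; stress test gives 221 − 73 = 148. Would deviate. ✗

No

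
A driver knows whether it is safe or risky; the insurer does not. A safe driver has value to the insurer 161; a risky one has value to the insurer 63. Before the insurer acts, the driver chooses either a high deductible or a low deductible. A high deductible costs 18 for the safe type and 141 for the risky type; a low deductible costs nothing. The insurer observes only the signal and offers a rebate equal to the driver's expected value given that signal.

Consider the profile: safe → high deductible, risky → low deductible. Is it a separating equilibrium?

If types separate, high deductible earns payment 161 and low deductible earns 63.
Safe: high deductible gives 161 − 18 = 143; low deductible gives 63 − 0 = 63. No deviation. ✓
Risky: low deductible gives 63 − 0 = 63; high deductible gives 161 − 141 = 20. No deviation. ✓
Neither type gains from mimicking the other.

Yes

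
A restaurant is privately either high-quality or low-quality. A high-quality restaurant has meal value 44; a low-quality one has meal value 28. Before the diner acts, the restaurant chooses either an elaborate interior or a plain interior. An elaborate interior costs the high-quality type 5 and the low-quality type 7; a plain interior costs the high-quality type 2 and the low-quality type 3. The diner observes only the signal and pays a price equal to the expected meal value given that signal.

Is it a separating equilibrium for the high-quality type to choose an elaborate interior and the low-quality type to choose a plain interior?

If types separate, elaborate interior earns payment 44 and plain interior earns 28.
High-quality: elaborate interior gives 44 − 5 = 39; plain interior gives 28 − 2 = 26. No deviation. ✓
Low-quality: plain interior gives 28 − 3 = 25; elaborate interior gives 44 − 7 = 37. Would deviate. ✗

No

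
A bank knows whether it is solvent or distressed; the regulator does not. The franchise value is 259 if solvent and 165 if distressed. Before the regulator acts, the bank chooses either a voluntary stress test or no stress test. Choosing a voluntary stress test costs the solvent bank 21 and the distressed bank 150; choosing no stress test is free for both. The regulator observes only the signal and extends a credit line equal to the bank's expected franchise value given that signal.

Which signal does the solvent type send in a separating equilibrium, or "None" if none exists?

stress test

Try solvent → stress test, distressed → no stress test:
  If types separate, stress test earns payment 259 and no stress test earns 165.
  Solvent: stress test gives 259 − 21 = 238; no stress test gives 165 − 0 = 165. No deviation. ✓
  Distressed: no stress test gives 165 − 0 = 165; stress test gives 259 − 150 = 109. No deviation. ✓
Both hold — the solvent type sends stress test.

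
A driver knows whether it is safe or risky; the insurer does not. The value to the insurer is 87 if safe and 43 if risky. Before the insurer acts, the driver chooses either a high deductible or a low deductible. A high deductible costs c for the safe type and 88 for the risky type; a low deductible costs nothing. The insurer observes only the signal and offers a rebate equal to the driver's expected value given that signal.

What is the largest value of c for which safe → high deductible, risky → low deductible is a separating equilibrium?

44

Under separation: high deductible → safe (pays 87); low deductible → risky (pays 43).
Risky: 43 − 0 = 43 ≥ 87 − 88 = -1. Holds regardless of c. ✓
Safe: 87 − c ≥ 43 − 0, so c ≤ 87 − 43 = 44.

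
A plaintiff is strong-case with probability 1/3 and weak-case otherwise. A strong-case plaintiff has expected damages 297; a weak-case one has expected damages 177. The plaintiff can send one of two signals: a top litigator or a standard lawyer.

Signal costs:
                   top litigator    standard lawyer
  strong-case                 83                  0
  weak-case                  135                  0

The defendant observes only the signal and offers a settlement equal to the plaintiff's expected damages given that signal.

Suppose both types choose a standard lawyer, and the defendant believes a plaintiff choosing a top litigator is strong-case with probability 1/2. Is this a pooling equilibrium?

On the equilibrium path (standard lawyer) the defendant holds the prior 1/3 and pays 1/3·297 + 2/3·177 = 217. Off-path (top litigator) belief 1/2 gives 1/2·297 + 1/2·177 = 237.
Strong-case: standard lawyer gives 217 − 0 = 217; top litigator gives 237 − 83 = 154. Stays. ✓
Weak-case: standard lawyer gives 217 − 0 = 217; top litigator gives 237 − 135 = 102. Stays. ✓
Beliefs are Bayes-consistent on-path and both types best-respond.

Yes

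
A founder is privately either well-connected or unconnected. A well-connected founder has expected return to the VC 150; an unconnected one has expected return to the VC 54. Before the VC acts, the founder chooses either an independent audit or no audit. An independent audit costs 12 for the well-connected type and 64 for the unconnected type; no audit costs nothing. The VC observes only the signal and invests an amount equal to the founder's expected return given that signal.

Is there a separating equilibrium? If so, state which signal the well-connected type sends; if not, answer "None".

Try well-connected → audit, unconnected → no audit:
  Under separation the VC infers type exactly: audit → well-connected (pays 150), no audit → unconnected (pays 54).
  Well-connected: audit gives 150 − 12 = 138; no audit gives 54 − 0 = 54. No deviation. ✓
  Unconnected: no audit gives 54 − 0 = 54; audit gives 150 − 64 = 86. Would deviate. ✗
Try well-connected → no audit, unconnected → audit:
  Under separation the VC infers type exactly: no audit → well-connected (pays 150), audit → unconnected (pays 54).
  Well-connected: no audit gives 150 − 0 = 150; audit gives 54 − 12 = 42. No deviation. ✓
  Unconnected: audit gives 54 − 64 = -10; no audit gives 150 − 0 = 150. Would deviate. ✗
Neither assignment is incentive-compatible.

None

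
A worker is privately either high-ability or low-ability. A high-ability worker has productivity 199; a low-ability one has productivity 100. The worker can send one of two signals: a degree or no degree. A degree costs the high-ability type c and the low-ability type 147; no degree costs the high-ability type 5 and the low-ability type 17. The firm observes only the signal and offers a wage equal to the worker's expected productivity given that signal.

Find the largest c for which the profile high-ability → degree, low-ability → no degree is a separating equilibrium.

104

Under separation: degree → high-ability (pays 199); no degree → low-ability (pays 100).
Low-ability: 100 − 17 = 83 ≥ 199 − 147 = 52. Holds regardless of c. ✓
High-ability: 199 − c ≥ 100 − 5, so c ≤ 199 − 95 = 104.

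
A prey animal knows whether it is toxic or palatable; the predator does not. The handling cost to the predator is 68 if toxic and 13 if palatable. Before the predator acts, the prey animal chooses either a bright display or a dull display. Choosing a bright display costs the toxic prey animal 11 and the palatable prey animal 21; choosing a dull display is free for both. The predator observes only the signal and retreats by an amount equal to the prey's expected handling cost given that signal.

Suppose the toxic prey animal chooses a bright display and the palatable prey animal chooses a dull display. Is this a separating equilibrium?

No

If types separate, bright display earns payment 68 and dull display earns 13.
Toxic: bright display gives 68 − 11 = 57; dull display gives 13 − 0 = 13. No deviation. ✓
Palatable: dull display gives 13 − 0 = 13; bright display gives 68 − 21 = 47. Would deviate. ✗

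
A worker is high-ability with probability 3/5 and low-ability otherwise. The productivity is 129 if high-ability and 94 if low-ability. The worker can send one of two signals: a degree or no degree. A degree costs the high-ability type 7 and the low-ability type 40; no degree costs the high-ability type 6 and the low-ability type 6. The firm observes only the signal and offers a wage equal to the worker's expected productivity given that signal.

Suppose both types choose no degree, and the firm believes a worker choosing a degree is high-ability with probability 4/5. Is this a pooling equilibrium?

On the equilibrium path (no degree) the firm holds the prior 3/5 and pays 3/5·129 + 2/5·94 = 115. Off-path (degree) belief 4/5 gives 4/5·129 + 1/5·94 = 122.
High-ability: no degree gives 115 − 6 = 109; degree gives 122 − 7 = 115. Deviates. ✗
Low-ability: no degree gives 115 − 6 = 109; degree gives 122 − 40 = 82. Stays. ✓

No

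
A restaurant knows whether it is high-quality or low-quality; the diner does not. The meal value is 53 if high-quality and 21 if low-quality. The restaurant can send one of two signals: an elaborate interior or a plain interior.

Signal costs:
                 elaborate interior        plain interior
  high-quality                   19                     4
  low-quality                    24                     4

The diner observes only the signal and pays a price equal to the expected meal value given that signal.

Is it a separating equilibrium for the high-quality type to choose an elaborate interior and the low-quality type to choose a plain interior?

No

Under separation the diner infers type exactly: elaborate interior → high-quality (pays 53), plain interior → low-quality (pays 21).
High-quality: elaborate interior gives 53 − 19 = 34; plain interior gives 21 − 4 = 17. No deviation. ✓
Low-quality: plain interior gives 21 − 4 = 17; elaborate interior gives 53 − 24 = 29. Would deviate. ✗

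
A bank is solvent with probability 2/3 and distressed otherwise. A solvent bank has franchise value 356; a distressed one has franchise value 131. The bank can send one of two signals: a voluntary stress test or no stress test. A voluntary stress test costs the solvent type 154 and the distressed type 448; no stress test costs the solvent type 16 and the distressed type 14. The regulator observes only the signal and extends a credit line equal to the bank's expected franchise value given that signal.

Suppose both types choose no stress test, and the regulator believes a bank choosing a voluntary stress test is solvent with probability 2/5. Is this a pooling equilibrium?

On the equilibrium path (no stress test) the regulator holds the prior 2/3 and pays 2/3·356 + 1/3·131 = 281. Off-path (stress test) belief 2/5 gives 2/5·356 + 3/5·131 = 221.
Solvent: no stress test gives 281 − 16 = 265; stress test gives 221 − 154 = 67. Stays. ✓
Distressed: no stress test gives 281 − 14 = 267; stress test gives 221 − 448 = -227. Stays. ✓
Beliefs are Bayes-consistent on-path and both types best-respond.

Yes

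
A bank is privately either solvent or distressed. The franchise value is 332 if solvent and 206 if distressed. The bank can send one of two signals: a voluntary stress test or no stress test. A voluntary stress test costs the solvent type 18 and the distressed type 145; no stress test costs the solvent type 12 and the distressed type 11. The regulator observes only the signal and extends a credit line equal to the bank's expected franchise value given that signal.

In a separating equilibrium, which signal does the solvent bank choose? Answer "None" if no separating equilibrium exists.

Try solvent → stress test, distressed → no stress test:
  Under separation the regulator infers type exactly: stress test → solvent (pays 332), no stress test → distressed (pays 206).
  Solvent: stress test gives 332 − 18 = 314; no stress test gives 206 − 12 = 194. No deviation. ✓
  Distressed: no stress test gives 206 − 11 = 195; stress test gives 332 − 145 = 187. No deviation. ✓
Both hold — the solvent type sends stress test.

stress test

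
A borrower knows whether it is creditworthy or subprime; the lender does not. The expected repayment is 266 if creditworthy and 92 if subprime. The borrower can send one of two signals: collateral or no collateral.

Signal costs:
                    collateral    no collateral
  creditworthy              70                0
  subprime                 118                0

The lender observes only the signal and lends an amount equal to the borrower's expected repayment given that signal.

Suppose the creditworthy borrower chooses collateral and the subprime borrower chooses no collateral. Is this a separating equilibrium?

If types separate, collateral earns payment 266 and no collateral earns 92.
Creditworthy: collateral gives 266 − 70 = 196; no collateral gives 92 − 0 = 92. No deviation. ✓
Subprime: no collateral gives 92 − 0 = 92; collateral gives 266 − 118 = 148. Would deviate. ✗

No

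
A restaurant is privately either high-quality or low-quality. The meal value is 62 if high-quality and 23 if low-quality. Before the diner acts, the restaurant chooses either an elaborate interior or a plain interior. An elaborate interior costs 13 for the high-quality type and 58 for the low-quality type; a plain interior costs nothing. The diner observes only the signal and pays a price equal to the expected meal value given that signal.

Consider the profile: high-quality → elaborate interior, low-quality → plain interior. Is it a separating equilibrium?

Under separation the diner infers type exactly: elaborate interior → high-quality (pays 62), plain interior → low-quality (pays 23).
High-quality: elaborate interior gives 62 − 13 = 49; plain interior gives 23 − 0 = 23. No deviation. ✓
Low-quality: plain interior gives 23 − 0 = 23; elaborate interior gives 62 − 58 = 4. No deviation. ✓
Neither type gains from mimicking the other.

Yes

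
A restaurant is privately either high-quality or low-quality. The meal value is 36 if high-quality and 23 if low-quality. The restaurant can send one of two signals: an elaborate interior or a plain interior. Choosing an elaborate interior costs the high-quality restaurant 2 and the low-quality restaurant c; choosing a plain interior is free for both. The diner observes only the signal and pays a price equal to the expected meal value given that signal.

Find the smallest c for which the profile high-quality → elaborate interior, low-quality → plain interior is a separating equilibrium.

Under separation: elaborate interior → high-quality (pays 36); plain interior → low-quality (pays 23).
High-quality: 36 − 2 = 34 ≥ 23 − 0 = 23. Holds regardless of c. ✓
Low-quality: 23 − 0 ≥ 36 − c, so c ≥ 36 − 23 = 13.

13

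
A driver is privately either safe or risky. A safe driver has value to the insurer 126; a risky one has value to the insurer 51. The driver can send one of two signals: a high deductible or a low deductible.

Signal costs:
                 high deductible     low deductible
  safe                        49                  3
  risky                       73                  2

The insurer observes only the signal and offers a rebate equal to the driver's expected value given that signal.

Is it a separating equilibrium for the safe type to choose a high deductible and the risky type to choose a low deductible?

No

Under separation the insurer infers type exactly: high deductible → safe (pays 126), low deductible → risky (pays 51).
Safe: high deductible gives 126 − 49 = 77; low deductible gives 51 − 3 = 48. No deviation. ✓
Risky: low deductible gives 51 − 2 = 49; high deductible gives 126 − 73 = 53. Would deviate. ✗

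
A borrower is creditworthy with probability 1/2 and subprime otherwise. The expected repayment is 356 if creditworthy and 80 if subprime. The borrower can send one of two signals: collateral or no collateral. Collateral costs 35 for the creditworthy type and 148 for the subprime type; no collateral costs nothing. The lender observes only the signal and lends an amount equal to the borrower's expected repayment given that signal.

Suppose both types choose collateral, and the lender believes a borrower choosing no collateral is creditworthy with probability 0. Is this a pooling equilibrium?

On the equilibrium path (collateral) the lender holds the prior 1/2 and pays 1/2·356 + 1/2·80 = 218. Off-path (no collateral) belief 0 gives 0·356 + 1·80 = 80.
Creditworthy: collateral gives 218 − 35 = 183; no collateral gives 80 − 0 = 80. Stays. ✓
Subprime: collateral gives 218 − 148 = 70; no collateral gives 80 − 0 = 80. Deviates. ✗

No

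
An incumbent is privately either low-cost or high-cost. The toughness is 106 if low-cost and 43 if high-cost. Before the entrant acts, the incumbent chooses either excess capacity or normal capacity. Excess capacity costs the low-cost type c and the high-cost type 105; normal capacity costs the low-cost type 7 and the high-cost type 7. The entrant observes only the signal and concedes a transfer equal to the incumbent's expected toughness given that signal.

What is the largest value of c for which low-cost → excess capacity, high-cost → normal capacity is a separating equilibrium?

Under separation: excess capacity → low-cost (pays 106); normal capacity → high-cost (pays 43).
High-cost: 43 − 7 = 36 ≥ 106 − 105 = 1. Holds regardless of c. ✓
Low-cost: 106 − c ≥ 43 − 7, so c ≤ 106 − 36 = 70.

70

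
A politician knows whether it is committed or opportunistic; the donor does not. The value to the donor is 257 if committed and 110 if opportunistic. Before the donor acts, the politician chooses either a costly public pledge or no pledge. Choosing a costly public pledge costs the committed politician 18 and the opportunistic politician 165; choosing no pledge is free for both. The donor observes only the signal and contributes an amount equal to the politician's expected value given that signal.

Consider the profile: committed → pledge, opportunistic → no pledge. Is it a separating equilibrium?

Under separation the donor infers type exactly: pledge → committed (pays 257), no pledge → opportunistic (pays 110).
Committed: pledge gives 257 − 18 = 239; no pledge gives 110 − 0 = 110. No deviation. ✓
Opportunistic: no pledge gives 110 − 0 = 110; pledge gives 257 − 165 = 92. No deviation. ✓
Neither type gains from mimicking the other.

Yes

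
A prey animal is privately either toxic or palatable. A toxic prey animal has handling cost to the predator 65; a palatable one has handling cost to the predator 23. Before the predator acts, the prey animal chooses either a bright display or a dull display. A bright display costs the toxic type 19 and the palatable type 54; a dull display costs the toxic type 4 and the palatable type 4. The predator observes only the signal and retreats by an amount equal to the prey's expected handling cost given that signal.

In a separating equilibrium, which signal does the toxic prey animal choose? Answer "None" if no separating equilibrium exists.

Try toxic → bright display, palatable → dull display:
  If types separate, bright display earns payment 65 and dull display earns 23.
  Toxic: bright display gives 65 − 19 = 46; dull display gives 23 − 4 = 19. No deviation. ✓
  Palatable: dull display gives 23 − 4 = 19; bright display gives 65 − 54 = 11. No deviation. ✓
Both hold — the toxic type sends bright display.

bright display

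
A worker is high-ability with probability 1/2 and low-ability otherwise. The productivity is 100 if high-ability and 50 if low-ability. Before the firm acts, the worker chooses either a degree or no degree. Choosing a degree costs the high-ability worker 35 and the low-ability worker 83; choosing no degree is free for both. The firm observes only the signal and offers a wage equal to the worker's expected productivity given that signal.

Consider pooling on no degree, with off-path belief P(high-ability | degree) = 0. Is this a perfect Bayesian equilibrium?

At the pooled signal (no degree) the firm holds the prior 1/2 and pays 1/2·100 + 1/2·50 = 75. Off-path (degree) belief 0 gives 0·100 + 1·50 = 50.
High-ability: no degree gives 75 − 0 = 75; degree gives 50 − 35 = 15. Stays. ✓
Low-ability: no degree gives 75 − 0 = 75; degree gives 50 − 83 = -33. Stays. ✓

Yes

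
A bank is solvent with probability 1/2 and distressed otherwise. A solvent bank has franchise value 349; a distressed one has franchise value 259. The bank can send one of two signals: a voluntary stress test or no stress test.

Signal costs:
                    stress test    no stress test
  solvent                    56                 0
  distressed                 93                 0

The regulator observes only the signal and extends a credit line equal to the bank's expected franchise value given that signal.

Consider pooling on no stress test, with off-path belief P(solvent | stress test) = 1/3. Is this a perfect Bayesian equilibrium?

At the pooled signal (no stress test) the regulator holds the prior 1/2 and pays 1/2·349 + 1/2·259 = 304. Off-path (stress test) belief 1/3 gives 1/3·349 + 2/3·259 = 289.
Solvent: no stress test gives 304 − 0 = 304; stress test gives 289 − 56 = 233. Stays. ✓
Distressed: no stress test gives 304 − 0 = 304; stress test gives 289 − 93 = 196. Stays. ✓

Yes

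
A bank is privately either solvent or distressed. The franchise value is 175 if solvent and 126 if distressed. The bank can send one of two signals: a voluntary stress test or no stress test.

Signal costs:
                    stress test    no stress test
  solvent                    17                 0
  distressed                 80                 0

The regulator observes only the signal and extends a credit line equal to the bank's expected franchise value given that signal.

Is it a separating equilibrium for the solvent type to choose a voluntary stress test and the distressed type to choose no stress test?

Yes

Under separation the regulator infers type exactly: stress test → solvent (pays 175), no stress test → distressed (pays 126).
Solvent: stress test gives 175 − 17 = 158; no stress test gives 126 − 0 = 126. No deviation. ✓
Distressed: no stress test gives 126 − 0 = 126; stress test gives 175 − 80 = 95. No deviation. ✓
Both incentive constraints hold.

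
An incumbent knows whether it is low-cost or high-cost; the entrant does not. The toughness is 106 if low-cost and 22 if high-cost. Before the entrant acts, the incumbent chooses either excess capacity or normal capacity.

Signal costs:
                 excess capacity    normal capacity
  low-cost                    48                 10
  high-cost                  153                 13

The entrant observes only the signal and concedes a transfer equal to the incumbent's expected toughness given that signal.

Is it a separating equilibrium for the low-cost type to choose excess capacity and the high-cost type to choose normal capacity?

If types separate, excess capacity earns payment 106 and normal capacity earns 22.
Low-cost: excess capacity gives 106 − 48 = 58; normal capacity gives 22 − 10 = 12. No deviation. ✓
High-cost: normal capacity gives 22 − 13 = 9; excess capacity gives 106 − 153 = -47. No deviation. ✓
Both incentive constraints hold.

Yes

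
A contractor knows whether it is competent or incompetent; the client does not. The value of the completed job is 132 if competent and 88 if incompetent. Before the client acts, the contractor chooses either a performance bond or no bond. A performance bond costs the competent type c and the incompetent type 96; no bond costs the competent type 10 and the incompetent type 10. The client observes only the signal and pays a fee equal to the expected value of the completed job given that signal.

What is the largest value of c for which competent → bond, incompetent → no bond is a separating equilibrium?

Under separation: bond → competent (pays 132); no bond → incompetent (pays 88).
Incompetent: 88 − 10 = 78 ≥ 132 − 96 = 36. Holds regardless of c. ✓
Competent: 132 − c ≥ 88 − 10, so c ≤ 132 − 78 = 54.

54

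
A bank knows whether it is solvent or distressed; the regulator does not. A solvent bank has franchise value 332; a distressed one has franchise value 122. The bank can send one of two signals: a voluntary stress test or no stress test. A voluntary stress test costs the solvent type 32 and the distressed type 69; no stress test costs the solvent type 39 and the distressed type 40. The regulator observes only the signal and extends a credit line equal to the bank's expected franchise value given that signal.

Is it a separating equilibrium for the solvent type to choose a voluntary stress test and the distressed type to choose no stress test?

No

Under separation the regulator infers type exactly: stress test → solvent (pays 332), no stress test → distressed (pays 122).
Solvent: stress test gives 332 − 32 = 300; no stress test gives 122 − 39 = 83. No deviation. ✓
Distressed: no stress test gives 122 − 40 = 82; stress test gives 332 − 69 = 263. Would deviate. ✗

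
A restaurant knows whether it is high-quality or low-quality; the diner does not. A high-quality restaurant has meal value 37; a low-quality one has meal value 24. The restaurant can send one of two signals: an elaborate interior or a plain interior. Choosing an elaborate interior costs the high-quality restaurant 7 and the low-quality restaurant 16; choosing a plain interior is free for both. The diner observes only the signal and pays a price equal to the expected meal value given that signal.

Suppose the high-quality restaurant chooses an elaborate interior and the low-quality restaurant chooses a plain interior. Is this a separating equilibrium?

Under separation the diner infers type exactly: elaborate interior → high-quality (pays 37), plain interior → low-quality (pays 24).
High-quality: elaborate interior gives 37 − 7 = 30; plain interior gives 24 − 0 = 24. No deviation. ✓
Low-quality: plain interior gives 24 − 0 = 24; elaborate interior gives 37 − 16 = 21. No deviation. ✓
Both incentive constraints hold.

Yes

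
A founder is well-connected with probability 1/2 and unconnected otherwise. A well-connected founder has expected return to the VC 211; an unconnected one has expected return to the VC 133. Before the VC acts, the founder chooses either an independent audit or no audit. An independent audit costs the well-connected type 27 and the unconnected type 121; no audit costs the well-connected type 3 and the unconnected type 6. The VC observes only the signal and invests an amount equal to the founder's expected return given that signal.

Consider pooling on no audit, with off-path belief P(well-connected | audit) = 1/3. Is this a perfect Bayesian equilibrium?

Yes

At the pooled signal (no audit) the VC holds the prior 1/2 and pays 1/2·211 + 1/2·133 = 172. Off-path (audit) belief 1/3 gives 1/3·211 + 2/3·133 = 159.
Well-connected: no audit gives 172 − 3 = 169; audit gives 159 − 27 = 132. Stays. ✓
Unconnected: no audit gives 172 − 6 = 166; audit gives 159 − 121 = 38. Stays. ✓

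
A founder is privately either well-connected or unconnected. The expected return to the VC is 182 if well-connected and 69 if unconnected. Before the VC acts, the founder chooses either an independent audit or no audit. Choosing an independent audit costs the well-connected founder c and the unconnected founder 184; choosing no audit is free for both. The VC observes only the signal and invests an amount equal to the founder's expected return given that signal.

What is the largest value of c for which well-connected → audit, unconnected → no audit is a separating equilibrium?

Under separation: audit → well-connected (pays 182); no audit → unconnected (pays 69).
Unconnected: 69 − 0 = 69 ≥ 182 − 184 = -2. Holds regardless of c. ✓
Well-connected: 182 − c ≥ 69 − 0, so c ≤ 182 − 69 = 113.

113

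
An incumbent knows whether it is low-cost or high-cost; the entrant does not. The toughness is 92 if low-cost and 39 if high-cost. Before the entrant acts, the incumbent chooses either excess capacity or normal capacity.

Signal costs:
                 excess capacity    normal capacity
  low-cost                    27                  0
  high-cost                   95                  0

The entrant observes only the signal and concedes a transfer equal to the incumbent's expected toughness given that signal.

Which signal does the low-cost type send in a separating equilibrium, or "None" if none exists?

excess capacity

Try low-cost → excess capacity, high-cost → normal capacity:
  Under separation the entrant infers type exactly: excess capacity → low-cost (pays 92), normal capacity → high-cost (pays 39).
  Low-cost: excess capacity gives 92 − 27 = 65; normal capacity gives 39 − 0 = 39. No deviation. ✓
  High-cost: normal capacity gives 39 − 0 = 39; excess capacity gives 92 − 95 = -3. No deviation. ✓
Both hold — the low-cost type sends excess capacity.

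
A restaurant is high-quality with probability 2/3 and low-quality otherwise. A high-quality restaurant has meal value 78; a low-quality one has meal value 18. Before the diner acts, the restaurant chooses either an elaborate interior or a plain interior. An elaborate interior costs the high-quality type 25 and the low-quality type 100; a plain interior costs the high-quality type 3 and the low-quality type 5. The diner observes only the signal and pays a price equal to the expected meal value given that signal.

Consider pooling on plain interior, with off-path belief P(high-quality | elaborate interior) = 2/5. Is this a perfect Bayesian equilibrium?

At the pooled signal (plain interior) the diner holds the prior 2/3 and pays 2/3·78 + 1/3·18 = 58. Off-path (elaborate interior) belief 2/5 gives 2/5·78 + 3/5·18 = 42.
High-quality: plain interior gives 58 − 3 = 55; elaborate interior gives 42 − 25 = 17. Stays. ✓
Low-quality: plain interior gives 58 − 5 = 53; elaborate interior gives 42 − 100 = -58. Stays. ✓

Yes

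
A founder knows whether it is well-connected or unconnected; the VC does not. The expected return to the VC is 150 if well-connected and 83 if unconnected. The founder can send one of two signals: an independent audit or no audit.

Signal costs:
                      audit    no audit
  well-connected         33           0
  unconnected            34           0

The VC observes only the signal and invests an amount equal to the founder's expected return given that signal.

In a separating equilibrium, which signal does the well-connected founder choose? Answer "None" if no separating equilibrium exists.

None

Try well-connected → audit, unconnected → no audit:
  Under separation the VC infers type exactly: audit → well-connected (pays 150), no audit → unconnected (pays 83).
  Well-connected: audit gives 150 − 33 = 117; no audit gives 83 − 0 = 83. No deviation. ✓
  Unconnected: no audit gives 83 − 0 = 83; audit gives 150 − 34 = 116. Would deviate. ✗
Try well-connected → no audit, unconnected → audit:
  Under separation the VC infers type exactly: no audit → well-connected (pays 150), audit → unconnected (pays 83).
  Well-connected: no audit gives 150 − 0 = 150; audit gives 83 − 33 = 50. No deviation. ✓
  Unconnected: audit gives 83 − 34 = 49; no audit gives 150 − 0 = 150. Would deviate. ✗
Neither assignment is incentive-compatible.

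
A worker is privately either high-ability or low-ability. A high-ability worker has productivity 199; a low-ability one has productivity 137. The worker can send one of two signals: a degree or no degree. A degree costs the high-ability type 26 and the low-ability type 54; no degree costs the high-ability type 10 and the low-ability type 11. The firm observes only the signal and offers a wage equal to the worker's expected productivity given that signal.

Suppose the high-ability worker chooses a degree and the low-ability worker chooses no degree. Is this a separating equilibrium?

No

If types separate, degree earns payment 199 and no degree earns 137.
High-ability: degree gives 199 − 26 = 173; no degree gives 137 − 10 = 127. No deviation. ✓
Low-ability: no degree gives 137 − 11 = 126; degree gives 199 − 54 = 145. Would deviate. ✗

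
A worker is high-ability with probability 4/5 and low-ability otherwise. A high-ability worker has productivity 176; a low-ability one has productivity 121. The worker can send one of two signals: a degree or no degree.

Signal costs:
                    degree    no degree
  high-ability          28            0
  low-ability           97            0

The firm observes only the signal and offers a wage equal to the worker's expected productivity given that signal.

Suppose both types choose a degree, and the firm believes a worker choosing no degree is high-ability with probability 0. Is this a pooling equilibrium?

At the pooled signal (degree) the firm holds the prior 4/5 and pays 4/5·176 + 1/5·121 = 165. Off-path (no degree) belief 0 gives 0·176 + 1·121 = 121.
High-ability: degree gives 165 − 28 = 137; no degree gives 121 − 0 = 121. Stays. ✓
Low-ability: degree gives 165 − 97 = 68; no degree gives 121 − 0 = 121. Deviates. ✗

No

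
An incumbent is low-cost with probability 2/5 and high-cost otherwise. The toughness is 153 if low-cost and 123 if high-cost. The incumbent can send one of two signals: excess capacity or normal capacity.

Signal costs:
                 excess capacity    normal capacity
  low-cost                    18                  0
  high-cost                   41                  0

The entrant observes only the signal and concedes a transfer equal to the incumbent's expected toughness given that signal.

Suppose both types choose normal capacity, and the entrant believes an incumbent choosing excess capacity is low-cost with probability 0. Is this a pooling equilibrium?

At the pooled signal (normal capacity) the entrant holds the prior 2/5 and pays 2/5·153 + 3/5·123 = 135. Off-path (excess capacity) belief 0 gives 0·153 + 1·123 = 123.
Low-cost: normal capacity gives 135 − 0 = 135; excess capacity gives 123 − 18 = 105. Stays. ✓
High-cost: normal capacity gives 135 − 0 = 135; excess capacity gives 123 − 41 = 82. Stays. ✓

Yes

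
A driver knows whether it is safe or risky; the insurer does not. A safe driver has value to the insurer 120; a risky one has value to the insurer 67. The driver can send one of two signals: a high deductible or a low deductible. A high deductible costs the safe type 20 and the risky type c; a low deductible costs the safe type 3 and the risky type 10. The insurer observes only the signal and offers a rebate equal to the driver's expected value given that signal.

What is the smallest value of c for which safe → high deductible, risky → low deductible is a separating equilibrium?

Under separation: high deductible → safe (pays 120); low deductible → risky (pays 67).
Safe: 120 − 20 = 100 ≥ 67 − 3 = 64. Holds regardless of c. ✓
Risky: 67 − 10 ≥ 120 − c, so c ≥ 120 − 57 = 63.

63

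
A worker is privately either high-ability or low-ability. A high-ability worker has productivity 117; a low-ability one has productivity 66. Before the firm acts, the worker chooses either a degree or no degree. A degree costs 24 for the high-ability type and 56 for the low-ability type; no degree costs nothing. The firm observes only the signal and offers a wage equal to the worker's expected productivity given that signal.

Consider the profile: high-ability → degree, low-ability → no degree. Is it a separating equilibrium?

Yes

Under separation the firm infers type exactly: degree → high-ability (pays 117), no degree → low-ability (pays 66).
High-ability: degree gives 117 − 24 = 93; no degree gives 66 − 0 = 66. No deviation. ✓
Low-ability: no degree gives 66 − 0 = 66; degree gives 117 − 56 = 61. No deviation. ✓
Neither type gains from mimicking the other.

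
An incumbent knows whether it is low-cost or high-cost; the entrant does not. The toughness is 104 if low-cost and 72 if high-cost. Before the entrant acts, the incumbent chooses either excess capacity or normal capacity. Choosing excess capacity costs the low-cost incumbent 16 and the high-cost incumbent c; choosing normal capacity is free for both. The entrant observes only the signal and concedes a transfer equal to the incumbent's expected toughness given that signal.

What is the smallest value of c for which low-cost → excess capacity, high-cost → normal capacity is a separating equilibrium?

32

Under separation: excess capacity → low-cost (pays 104); normal capacity → high-cost (pays 72).
Low-cost: 104 − 16 = 88 ≥ 72 − 0 = 72. Holds regardless of c. ✓
High-cost: 72 − 0 ≥ 104 − c, so c ≥ 104 − 72 = 32.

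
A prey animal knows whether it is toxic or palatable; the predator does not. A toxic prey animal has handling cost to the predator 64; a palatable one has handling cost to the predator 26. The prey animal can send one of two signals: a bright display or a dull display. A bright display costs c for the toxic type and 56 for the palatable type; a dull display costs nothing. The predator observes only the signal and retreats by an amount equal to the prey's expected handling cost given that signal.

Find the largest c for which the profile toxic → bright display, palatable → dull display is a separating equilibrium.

38

Under separation: bright display → toxic (pays 64); dull display → palatable (pays 26).
Palatable: 26 − 0 = 26 ≥ 64 − 56 = 8. Holds regardless of c. ✓
Toxic: 64 − c ≥ 26 − 0, so c ≤ 64 − 26 = 38.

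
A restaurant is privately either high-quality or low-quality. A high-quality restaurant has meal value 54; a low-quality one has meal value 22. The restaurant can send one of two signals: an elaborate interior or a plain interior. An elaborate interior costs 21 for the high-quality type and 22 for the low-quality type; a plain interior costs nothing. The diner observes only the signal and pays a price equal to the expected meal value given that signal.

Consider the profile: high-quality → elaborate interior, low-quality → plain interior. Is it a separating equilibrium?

Under separation the diner infers type exactly: elaborate interior → high-quality (pays 54), plain interior → low-quality (pays 22).
High-quality: elaborate interior gives 54 − 21 = 33; plain interior gives 22 − 0 = 22. No deviation. ✓
Low-quality: plain interior gives 22 − 0 = 22; elaborate interior gives 54 − 22 = 32. Would deviate. ✗

No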